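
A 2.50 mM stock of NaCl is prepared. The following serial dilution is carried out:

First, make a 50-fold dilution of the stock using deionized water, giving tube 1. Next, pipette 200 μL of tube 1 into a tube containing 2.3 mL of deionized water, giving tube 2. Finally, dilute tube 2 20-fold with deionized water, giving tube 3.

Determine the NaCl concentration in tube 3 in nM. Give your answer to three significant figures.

200 nM

Step 1: 50-fold → factor 50
Step 2: 200 μL + 2.3 mL = 2500 μL total → factor 2500/200 = 12.5
Step 3: 20-fold → factor 20
Overall dilution factor = 50 × 12.5 × 20 = 12500
Final = 2.50 mM / 12500 = 0.0002000 mM = 200 nM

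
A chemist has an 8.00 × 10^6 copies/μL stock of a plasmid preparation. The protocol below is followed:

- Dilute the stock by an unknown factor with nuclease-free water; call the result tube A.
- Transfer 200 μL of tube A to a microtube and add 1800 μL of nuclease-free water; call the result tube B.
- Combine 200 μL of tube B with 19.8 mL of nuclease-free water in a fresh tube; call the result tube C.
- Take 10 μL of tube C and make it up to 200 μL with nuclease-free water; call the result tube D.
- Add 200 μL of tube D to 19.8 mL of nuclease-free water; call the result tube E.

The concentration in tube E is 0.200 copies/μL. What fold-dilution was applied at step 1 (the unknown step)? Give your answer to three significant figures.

20.0-fold

Step 1: unknown factor x
Step 2: 200 μL + 1800 μL = 2000 μL total → factor 2000/200 = 10
Step 3: 200 μL + 19.8 mL = 20000 μL total → factor 20000/200 = 100
Step 4: 10 μL brought to 200 μL → factor 200/10 = 20
Step 5: 200 μL + 19.8 mL = 20000 μL total → factor 20000/200 = 100
Product of known-step factors = 2 × 10^6
Overall factor = 8.00 × 10^6 copies/μL / (0.200 copies/μL) = 4 × 10^7
x = 4 × 10^7 / 2 × 10^6 = 20.0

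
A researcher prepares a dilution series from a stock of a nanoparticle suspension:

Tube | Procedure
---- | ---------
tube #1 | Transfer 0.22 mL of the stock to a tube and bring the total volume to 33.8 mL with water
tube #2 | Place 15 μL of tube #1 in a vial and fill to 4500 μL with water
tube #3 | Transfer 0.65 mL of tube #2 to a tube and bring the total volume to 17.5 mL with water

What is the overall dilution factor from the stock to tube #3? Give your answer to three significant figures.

Step 1: 0.22 mL brought to 33.8 mL → factor 33.8/0.22 = 153.64
Step 2: 15 μL brought to 4500 μL → factor 4500/15 = 300
Step 3: 0.65 mL brought to 17.5 mL → factor 17.5/0.65 = 26.923
Overall dilution factor = 153.64 × 300 × 26.923 = 1.2409 × 10^6

1.24 × 10^6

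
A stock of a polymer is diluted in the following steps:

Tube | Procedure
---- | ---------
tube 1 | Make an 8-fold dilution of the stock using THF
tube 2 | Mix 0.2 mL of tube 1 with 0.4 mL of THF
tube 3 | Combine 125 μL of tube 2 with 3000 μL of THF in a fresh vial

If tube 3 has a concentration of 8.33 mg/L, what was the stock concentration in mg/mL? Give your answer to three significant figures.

Step 1: 8-fold → factor 8
Step 2: 0.2 mL + 0.4 mL = 0.6 mL total → factor 0.6/0.2 = 3
Step 3: 125 μL + 3000 μL = 3125 μL total → factor 3125/125 = 25
Overall dilution factor = 8 × 3 × 25 = 600
Stock = 8.33 mg/L × 600 = 4998 mg/L = 5.00 mg/mL

5.00 mg/mL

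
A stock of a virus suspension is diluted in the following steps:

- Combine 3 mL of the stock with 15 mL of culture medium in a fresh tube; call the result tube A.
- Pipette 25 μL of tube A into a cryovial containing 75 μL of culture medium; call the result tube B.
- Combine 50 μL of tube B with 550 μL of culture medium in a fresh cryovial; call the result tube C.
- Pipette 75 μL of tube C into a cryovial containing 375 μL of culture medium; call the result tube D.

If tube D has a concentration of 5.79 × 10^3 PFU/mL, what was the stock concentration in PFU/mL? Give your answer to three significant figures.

1.00 × 10^7 PFU/mL

Step 1: 3 mL + 15 mL = 18 mL total → factor 18/3 = 6
Step 2: 25 μL + 75 μL = 100 μL total → factor 100/25 = 4
Step 3: 50 μL + 550 μL = 600 μL total → factor 600/50 = 12
Step 4: 75 μL + 375 μL = 450 μL total → factor 450/75 = 6
Overall dilution factor = 6 × 4 × 12 × 6 = 1728
Stock = 5.79 × 10^3 PFU/mL × 1728 = 1.00 × 10^7 PFU/mL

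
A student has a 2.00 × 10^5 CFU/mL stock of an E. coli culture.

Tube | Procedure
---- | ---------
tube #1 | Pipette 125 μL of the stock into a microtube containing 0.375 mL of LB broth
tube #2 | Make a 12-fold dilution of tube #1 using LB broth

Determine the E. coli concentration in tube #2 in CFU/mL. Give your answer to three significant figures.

4.17 × 10^3 CFU/mL

Step 1: 125 μL + 0.375 mL = 500 μL total → factor 500/125 = 4
Step 2: 12-fold → factor 12
Overall dilution factor = 4 × 12 = 48
Final = 2.00 × 10^5 CFU/mL / 48 = 4.17 × 10^3 CFU/mL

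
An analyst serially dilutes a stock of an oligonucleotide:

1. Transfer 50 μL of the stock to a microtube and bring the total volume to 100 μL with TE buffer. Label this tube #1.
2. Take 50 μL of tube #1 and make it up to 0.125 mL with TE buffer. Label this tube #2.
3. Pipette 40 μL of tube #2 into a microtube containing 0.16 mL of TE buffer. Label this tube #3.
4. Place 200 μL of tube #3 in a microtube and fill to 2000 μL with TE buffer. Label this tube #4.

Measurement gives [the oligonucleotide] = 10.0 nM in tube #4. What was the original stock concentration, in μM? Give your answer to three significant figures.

Step 1: 50 μL brought to 100 μL → factor 100/50 = 2
Step 2: 50 μL brought to 0.125 mL → factor 125/50 = 2.5
Step 3: 40 μL + 0.16 mL = 200 μL total → factor 200/40 = 5
Step 4: 200 μL brought to 2000 μL → factor 2000/200 = 10
Overall dilution factor = 2 × 2.5 × 5 × 10 = 250
Stock = 10.0 nM × 250 = 2500 nM = 2.50 μM

2.50 μM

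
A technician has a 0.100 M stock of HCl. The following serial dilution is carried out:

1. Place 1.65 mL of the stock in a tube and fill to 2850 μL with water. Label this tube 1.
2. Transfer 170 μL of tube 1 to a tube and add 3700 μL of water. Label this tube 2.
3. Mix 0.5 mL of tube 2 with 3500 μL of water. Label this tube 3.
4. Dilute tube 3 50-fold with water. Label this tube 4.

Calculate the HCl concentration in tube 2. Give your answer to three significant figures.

Step 1: 1.65 mL brought to 2850 μL → factor 2.85/1.65 = 1.7273
Step 2: 170 μL + 3700 μL = 3870 μL total → factor 3870/170 = 22.765
Dilution factor through tube 2 = 1.7273 × 22.765 = 39.321
[tube 2] = 0.100 M / 39.321 = 0.00254 M

0.00254 M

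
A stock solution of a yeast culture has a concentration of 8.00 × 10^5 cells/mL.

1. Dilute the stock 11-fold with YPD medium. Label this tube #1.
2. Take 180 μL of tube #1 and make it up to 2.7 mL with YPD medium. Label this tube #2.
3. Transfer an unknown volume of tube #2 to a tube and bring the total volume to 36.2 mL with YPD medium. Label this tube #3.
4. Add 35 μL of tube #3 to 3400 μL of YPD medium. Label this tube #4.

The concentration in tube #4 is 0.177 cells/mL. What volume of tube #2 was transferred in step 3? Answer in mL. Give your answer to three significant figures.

Step 1: 11-fold → factor 11
Step 2: 180 μL brought to 2.7 mL → factor 2700/180 = 15
Step 3: v brought to 36.2 mL → factor = 36.2 mL/v
Step 4: 35 μL + 3400 μL = 3435 μL total → factor 3435/35 = 98.143
Product of known-step factors = 16194
Overall factor = 8.00 × 10^5 cells/mL / (0.177 cells/mL) = 4.5198 × 10^6
Step-3 factor = 4.5198 × 10^6 / 16194 = 279.11
v = 36.2 mL / 279.11 = 0.130 mL

0.130 mL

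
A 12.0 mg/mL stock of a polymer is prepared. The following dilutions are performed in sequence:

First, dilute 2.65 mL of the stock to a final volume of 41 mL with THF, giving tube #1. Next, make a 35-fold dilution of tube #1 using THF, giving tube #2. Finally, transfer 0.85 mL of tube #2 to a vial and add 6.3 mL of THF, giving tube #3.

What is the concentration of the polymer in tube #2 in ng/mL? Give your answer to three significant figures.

Step 1: 2.65 mL brought to 41 mL → factor 41/2.65 = 15.472
Step 2: 35-fold → factor 35
Dilution factor through tube #2 = 15.472 × 35 = 541.51
[tube #2] = 12.0 mg/mL / 541.51 = 0.02216 mg/mL = 2.22 × 10^4 ng/mL

2.22 × 10^4 ng/mL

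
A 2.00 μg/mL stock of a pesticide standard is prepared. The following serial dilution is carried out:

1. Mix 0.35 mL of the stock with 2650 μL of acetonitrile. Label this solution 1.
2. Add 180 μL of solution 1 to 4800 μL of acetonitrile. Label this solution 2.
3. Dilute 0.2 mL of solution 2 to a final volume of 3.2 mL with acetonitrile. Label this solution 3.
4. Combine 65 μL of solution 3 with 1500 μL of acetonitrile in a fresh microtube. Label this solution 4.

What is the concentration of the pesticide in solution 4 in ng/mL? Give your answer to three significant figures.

Step 1: 0.35 mL + 2650 μL = 3 mL total → factor 3/0.35 = 8.5714
Step 2: 180 μL + 4800 μL = 4980 μL total → factor 4980/180 = 27.667
Step 3: 0.2 mL brought to 3.2 mL → factor 3.2/0.2 = 16
Step 4: 65 μL + 1500 μL = 1565 μL total → factor 1565/65 = 24.077
Overall dilution factor = 8.5714 × 27.667 × 16 × 24.077 = 91355
Final = 2.00 μg/mL / 91355 = 2.189 × 10^-5 μg/mL = 0.0219 ng/mL

0.0219 ng/mL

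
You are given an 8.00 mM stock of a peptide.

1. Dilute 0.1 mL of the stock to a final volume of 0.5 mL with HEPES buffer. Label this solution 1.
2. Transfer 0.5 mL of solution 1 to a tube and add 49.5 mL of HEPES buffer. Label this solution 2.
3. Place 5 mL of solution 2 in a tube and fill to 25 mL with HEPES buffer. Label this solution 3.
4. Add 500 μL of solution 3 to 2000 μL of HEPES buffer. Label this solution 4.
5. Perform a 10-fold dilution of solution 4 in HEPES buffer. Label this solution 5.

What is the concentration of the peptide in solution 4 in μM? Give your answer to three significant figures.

Step 1: 0.1 mL brought to 0.5 mL → factor 0.5/0.1 = 5
Step 2: 0.5 mL + 49.5 mL = 50 mL total → factor 50/0.5 = 100
Step 3: 5 mL brought to 25 mL → factor 25/5 = 5
Step 4: 500 μL + 2000 μL = 2500 μL total → factor 2500/500 = 5
Dilution factor through solution 4 = 5 × 100 × 5 × 5 = 12500
[solution 4] = 8.00 mM / 12500 = 0.0006400 mM = 0.640 μM

0.640 μM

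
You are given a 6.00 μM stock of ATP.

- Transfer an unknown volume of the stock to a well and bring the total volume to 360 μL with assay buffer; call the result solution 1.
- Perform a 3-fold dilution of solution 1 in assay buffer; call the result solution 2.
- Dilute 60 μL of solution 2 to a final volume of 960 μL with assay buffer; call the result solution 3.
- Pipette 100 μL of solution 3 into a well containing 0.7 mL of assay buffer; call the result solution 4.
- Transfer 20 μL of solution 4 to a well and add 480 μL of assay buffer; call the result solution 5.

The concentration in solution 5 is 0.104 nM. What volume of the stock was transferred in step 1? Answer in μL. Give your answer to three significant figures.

Step 1: v brought to 360 μL → factor = 360 μL/v
Step 2: 3-fold → factor 3
Step 3: 60 μL brought to 960 μL → factor 960/60 = 16
Step 4: 100 μL + 0.7 mL = 800 μL total → factor 800/100 = 8
Step 5: 20 μL + 480 μL = 500 μL total → factor 500/20 = 25
Product of known-step factors = 9600
Overall factor = 6.00 μM / (0.104 nM) = 57692
Step-1 factor = 57692 / 9600 = 6.0096
v = 360 μL / 6.0096 = 59.9 μL

59.9 μL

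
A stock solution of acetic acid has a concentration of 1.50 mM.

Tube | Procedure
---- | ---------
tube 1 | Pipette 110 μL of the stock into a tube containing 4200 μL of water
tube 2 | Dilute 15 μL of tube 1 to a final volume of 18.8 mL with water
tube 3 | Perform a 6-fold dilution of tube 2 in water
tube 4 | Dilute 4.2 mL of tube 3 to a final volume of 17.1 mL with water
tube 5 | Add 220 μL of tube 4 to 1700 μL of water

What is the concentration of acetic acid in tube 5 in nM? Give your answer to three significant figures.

0.143 nM

Step 1: 110 μL + 4200 μL = 4310 μL total → factor 4310/110 = 39.182
Step 2: 15 μL brought to 18.8 mL → factor 18800/15 = 1253.3
Step 3: 6-fold → factor 6
Step 4: 4.2 mL brought to 17.1 mL → factor 17.1/4.2 = 4.0714
Step 5: 220 μL + 1700 μL = 1920 μL total → factor 1920/220 = 8.7273
Overall dilution factor = 39.182 × 1253.3 × 6 × 4.0714 × 8.7273 = 1.047 × 10^7
Final = 1.50 mM / 1.047 × 10^7 = 1.433 × 10^-7 mM = 0.143 nM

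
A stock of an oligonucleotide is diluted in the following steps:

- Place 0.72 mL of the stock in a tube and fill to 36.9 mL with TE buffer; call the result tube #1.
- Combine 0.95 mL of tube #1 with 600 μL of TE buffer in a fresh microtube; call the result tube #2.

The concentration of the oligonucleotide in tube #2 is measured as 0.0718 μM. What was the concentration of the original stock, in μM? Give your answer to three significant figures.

6.00 μM

Step 1: 0.72 mL brought to 36.9 mL → factor 36.9/0.72 = 51.25
Step 2: 0.95 mL + 600 μL = 1.55 mL total → factor 1.55/0.95 = 1.6316
Overall dilution factor = 51.25 × 1.6316 = 83.618
Stock = 0.0718 μM × 83.618 = 6.00 μM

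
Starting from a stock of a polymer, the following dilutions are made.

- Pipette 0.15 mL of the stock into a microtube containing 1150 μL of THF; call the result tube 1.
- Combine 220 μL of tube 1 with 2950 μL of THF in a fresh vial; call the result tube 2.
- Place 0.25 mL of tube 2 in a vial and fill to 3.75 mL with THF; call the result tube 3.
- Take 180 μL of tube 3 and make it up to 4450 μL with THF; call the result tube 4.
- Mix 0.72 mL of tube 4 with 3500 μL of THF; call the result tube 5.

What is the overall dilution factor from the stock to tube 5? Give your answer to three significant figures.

Step 1: 0.15 mL + 1150 μL = 1.3 mL total → factor 1.3/0.15 = 8.6667
Step 2: 220 μL + 2950 μL = 3170 μL total → factor 3170/220 = 14.409
Step 3: 0.25 mL brought to 3.75 mL → factor 3.75/0.25 = 15
Step 4: 180 μL brought to 4450 μL → factor 4450/180 = 24.722
Step 5: 0.72 mL + 3500 μL = 4.22 mL total → factor 4.22/0.72 = 5.8611
Overall dilution factor = 8.6667 × 14.409 × 15 × 24.722 × 5.8611 = 2.7142 × 10^5

2.71 × 10^5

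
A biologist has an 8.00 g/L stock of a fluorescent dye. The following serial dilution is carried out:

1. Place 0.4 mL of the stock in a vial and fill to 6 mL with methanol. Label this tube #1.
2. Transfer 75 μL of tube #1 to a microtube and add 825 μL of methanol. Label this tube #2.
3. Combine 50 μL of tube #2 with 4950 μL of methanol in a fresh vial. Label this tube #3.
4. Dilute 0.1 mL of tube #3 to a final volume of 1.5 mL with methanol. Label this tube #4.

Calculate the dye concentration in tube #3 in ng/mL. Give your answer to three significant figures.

444 ng/mL

Step 1: 0.4 mL brought to 6 mL → factor 6/0.4 = 15
Step 2: 75 μL + 825 μL = 900 μL total → factor 900/75 = 12
Step 3: 50 μL + 4950 μL = 5000 μL total → factor 5000/50 = 100
Dilution factor through tube #3 = 15 × 12 × 100 = 18000
[tube #3] = 8.00 g/L / 18000 = 0.0004444 g/L = 444 ng/mL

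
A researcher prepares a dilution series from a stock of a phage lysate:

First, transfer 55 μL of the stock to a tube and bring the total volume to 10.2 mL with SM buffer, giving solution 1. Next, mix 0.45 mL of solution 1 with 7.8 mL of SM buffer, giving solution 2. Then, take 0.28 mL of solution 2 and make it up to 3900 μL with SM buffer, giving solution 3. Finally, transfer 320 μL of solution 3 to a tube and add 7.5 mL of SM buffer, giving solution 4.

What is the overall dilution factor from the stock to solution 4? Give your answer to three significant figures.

Step 1: 55 μL brought to 10.2 mL → factor 10200/55 = 185.45
Step 2: 0.45 mL + 7.8 mL = 8.25 mL total → factor 8.25/0.45 = 18.333
Step 3: 0.28 mL brought to 3900 μL → factor 3.9/0.28 = 13.929
Step 4: 320 μL + 7.5 mL = 7820 μL total → factor 7820/320 = 24.438
Overall dilution factor = 185.45 × 18.333 × 13.929 × 24.438 = 1.1573 × 10^6

1.16 × 10^6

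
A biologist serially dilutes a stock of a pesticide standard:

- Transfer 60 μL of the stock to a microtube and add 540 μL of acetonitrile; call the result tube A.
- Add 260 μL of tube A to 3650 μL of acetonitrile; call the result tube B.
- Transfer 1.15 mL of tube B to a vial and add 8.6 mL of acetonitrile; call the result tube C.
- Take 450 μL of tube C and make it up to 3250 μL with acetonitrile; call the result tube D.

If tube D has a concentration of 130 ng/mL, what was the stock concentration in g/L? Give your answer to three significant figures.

Step 1: 60 μL + 540 μL = 600 μL total → factor 600/60 = 10
Step 2: 260 μL + 3650 μL = 3910 μL total → factor 3910/260 = 15.038
Step 3: 1.15 mL + 8.6 mL = 9.75 mL total → factor 9.75/1.15 = 8.4783
Step 4: 450 μL brought to 3250 μL → factor 3250/450 = 7.2222
Overall dilution factor = 10 × 15.038 × 8.4783 × 7.2222 = 9208.3
Stock = 130 ng/mL × 9208.3 = 1.197 × 10^6 ng/mL = 1.20 g/L

1.20 g/L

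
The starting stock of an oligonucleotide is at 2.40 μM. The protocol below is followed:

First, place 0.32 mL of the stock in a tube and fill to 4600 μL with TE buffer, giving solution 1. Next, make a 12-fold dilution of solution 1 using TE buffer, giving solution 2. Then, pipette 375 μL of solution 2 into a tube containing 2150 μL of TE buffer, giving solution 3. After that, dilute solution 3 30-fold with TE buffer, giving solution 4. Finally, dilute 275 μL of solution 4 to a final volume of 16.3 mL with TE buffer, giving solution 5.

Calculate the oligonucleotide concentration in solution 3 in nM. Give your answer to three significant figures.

2.07 nM

Step 1: 0.32 mL brought to 4600 μL → factor 4.6/0.32 = 14.375
Step 2: 12-fold → factor 12
Step 3: 375 μL + 2150 μL = 2525 μL total → factor 2525/375 = 6.7333
Dilution factor through solution 3 = 14.375 × 12 × 6.7333 = 1161.5
[solution 3] = 2.40 μM / 1161.5 = 0.002066 μM = 2.07 nM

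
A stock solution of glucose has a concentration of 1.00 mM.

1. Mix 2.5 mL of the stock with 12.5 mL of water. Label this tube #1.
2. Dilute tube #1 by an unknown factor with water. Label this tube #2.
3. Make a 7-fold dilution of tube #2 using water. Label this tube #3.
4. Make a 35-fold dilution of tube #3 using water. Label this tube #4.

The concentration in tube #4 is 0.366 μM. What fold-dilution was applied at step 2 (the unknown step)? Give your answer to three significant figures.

Step 1: 2.5 mL + 12.5 mL = 15 mL total → factor 15/2.5 = 6
Step 2: unknown factor x
Step 3: 7-fold → factor 7
Step 4: 35-fold → factor 35
Product of known-step factors = 1470
Overall factor = 1.00 mM / (0.366 μM) = 2732.2
x = 2732.2 / 1470 = 1.86

1.86-fold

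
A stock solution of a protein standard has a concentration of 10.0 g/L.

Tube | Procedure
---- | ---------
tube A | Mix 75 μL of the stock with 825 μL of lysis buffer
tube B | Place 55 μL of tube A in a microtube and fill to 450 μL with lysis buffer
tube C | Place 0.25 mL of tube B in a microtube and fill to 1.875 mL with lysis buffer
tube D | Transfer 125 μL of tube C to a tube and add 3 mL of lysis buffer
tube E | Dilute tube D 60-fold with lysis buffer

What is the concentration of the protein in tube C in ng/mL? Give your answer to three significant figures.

Step 1: 75 μL + 825 μL = 900 μL total → factor 900/75 = 12
Step 2: 55 μL brought to 450 μL → factor 450/55 = 8.1818
Step 3: 0.25 mL brought to 1.875 mL → factor 1.875/0.25 = 7.5
Dilution factor through tube C = 12 × 8.1818 × 7.5 = 736.36
[tube C] = 10.0 g/L / 736.36 = 0.01358 g/L = 1.36 × 10^4 ng/mL

1.36 × 10^4 ng/mL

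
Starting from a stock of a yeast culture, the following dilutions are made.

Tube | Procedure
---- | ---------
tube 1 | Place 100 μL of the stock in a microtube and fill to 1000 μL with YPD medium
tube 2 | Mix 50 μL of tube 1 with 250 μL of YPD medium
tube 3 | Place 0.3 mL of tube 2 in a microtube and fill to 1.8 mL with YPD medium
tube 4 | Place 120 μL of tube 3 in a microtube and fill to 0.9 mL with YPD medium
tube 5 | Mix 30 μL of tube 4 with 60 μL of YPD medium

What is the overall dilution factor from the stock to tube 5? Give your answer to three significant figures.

8.10 × 10^3

Step 1: 100 μL brought to 1000 μL → factor 1000/100 = 10
Step 2: 50 μL + 250 μL = 300 μL total → factor 300/50 = 6
Step 3: 0.3 mL brought to 1.8 mL → factor 1.8/0.3 = 6
Step 4: 120 μL brought to 0.9 mL → factor 900/120 = 7.5
Step 5: 30 μL + 60 μL = 90 μL total → factor 90/30 = 3
Overall dilution factor = 10 × 6 × 6 × 7.5 × 3 = 8100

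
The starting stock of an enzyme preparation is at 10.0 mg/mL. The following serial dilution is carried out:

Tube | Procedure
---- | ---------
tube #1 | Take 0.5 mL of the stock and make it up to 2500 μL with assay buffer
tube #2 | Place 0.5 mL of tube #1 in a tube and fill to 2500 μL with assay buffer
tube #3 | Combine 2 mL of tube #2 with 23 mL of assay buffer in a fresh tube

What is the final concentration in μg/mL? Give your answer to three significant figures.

Step 1: 0.5 mL brought to 2500 μL → factor 2.5/0.5 = 5
Step 2: 0.5 mL brought to 2500 μL → factor 2.5/0.5 = 5
Step 3: 2 mL + 23 mL = 25 mL total → factor 25/2 = 12.5
Overall dilution factor = 5 × 5 × 12.5 = 312.5
Final = 10.0 mg/mL / 312.5 = 0.03200 mg/mL = 32.0 μg/mL

32.0 μg/mL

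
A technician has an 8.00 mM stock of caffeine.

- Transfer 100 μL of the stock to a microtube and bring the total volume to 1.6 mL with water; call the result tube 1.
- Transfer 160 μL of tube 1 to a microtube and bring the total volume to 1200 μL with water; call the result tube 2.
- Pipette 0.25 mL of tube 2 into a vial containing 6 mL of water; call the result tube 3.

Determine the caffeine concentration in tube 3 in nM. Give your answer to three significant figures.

Step 1: 100 μL brought to 1.6 mL → factor 1600/100 = 16
Step 2: 160 μL brought to 1200 μL → factor 1200/160 = 7.5
Step 3: 0.25 mL + 6 mL = 6.25 mL total → factor 6.25/0.25 = 25
Overall dilution factor = 16 × 7.5 × 25 = 3000
Final = 8.00 mM / 3000 = 0.002667 mM = 2.67 × 10^3 nM

2.67 × 10^3 nM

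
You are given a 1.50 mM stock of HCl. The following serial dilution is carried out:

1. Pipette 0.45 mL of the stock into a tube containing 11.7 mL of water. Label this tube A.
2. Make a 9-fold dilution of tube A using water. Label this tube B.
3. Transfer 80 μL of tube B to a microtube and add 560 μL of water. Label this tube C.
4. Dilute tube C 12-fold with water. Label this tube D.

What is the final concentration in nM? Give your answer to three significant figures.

Step 1: 0.45 mL + 11.7 mL = 12.15 mL total → factor 12.15/0.45 = 27
Step 2: 9-fold → factor 9
Step 3: 80 μL + 560 μL = 640 μL total → factor 640/80 = 8
Step 4: 12-fold → factor 12
Overall dilution factor = 27 × 9 × 8 × 12 = 23328
Final = 1.50 mM / 23328 = 6.430 × 10^-5 mM = 64.3 nM

64.3 nM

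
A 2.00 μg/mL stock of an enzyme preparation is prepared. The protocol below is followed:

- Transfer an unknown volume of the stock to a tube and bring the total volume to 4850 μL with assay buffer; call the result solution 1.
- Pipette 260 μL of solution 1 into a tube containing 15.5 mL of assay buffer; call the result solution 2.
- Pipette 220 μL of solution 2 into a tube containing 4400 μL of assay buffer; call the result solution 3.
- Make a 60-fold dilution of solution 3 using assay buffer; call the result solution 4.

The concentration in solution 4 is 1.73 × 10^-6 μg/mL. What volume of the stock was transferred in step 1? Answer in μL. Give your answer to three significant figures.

320 μL

Step 1: v brought to 4850 μL → factor = 4850 μL/v
Step 2: 260 μL + 15.5 mL = 15760 μL total → factor 15760/260 = 60.615
Step 3: 220 μL + 4400 μL = 4620 μL total → factor 4620/220 = 21
Step 4: 60-fold → factor 60
Product of known-step factors = 76375
Overall factor = 2.00 μg/mL / (1.73 × 10^-6 μg/mL) = 1.1561 × 10^6
Step-1 factor = 1.1561 × 10^6 / 76375 = 15.137
v = 4850 μL / 15.137 = 320 μL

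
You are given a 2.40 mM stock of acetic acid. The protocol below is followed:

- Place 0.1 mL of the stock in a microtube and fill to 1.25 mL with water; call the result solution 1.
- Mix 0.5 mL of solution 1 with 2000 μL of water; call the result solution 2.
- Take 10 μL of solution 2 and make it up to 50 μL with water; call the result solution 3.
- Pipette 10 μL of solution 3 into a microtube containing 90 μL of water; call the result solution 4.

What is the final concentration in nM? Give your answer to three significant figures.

Step 1: 0.1 mL brought to 1.25 mL → factor 1.25/0.1 = 12.5
Step 2: 0.5 mL + 2000 μL = 2.5 mL total → factor 2.5/0.5 = 5
Step 3: 10 μL brought to 50 μL → factor 50/10 = 5
Step 4: 10 μL + 90 μL = 100 μL total → factor 100/10 = 10
Overall dilution factor = 12.5 × 5 × 5 × 10 = 3125
Final = 2.40 mM / 3125 = 0.0007680 mM = 768 nM

768 nM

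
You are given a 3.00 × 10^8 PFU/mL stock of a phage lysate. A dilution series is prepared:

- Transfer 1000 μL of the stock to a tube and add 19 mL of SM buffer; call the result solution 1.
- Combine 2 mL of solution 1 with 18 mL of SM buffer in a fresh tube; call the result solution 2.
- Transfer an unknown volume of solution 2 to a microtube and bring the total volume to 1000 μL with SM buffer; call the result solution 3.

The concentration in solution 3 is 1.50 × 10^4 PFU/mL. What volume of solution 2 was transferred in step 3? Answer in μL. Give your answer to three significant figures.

Step 1: 1000 μL + 19 mL = 20000 μL total → factor 20000/1000 = 20
Step 2: 2 mL + 18 mL = 20 mL total → factor 20/2 = 10
Step 3: v brought to 1000 μL → factor = 1000 μL/v
Product of known-step factors = 200
Overall factor = 3.00 × 10^8 PFU/mL / (1.50 × 10^4 PFU/mL) = 20000
Step-3 factor = 20000 / 200 = 100
v = 1000 μL / 100 = 10.0 μL

10.0 μL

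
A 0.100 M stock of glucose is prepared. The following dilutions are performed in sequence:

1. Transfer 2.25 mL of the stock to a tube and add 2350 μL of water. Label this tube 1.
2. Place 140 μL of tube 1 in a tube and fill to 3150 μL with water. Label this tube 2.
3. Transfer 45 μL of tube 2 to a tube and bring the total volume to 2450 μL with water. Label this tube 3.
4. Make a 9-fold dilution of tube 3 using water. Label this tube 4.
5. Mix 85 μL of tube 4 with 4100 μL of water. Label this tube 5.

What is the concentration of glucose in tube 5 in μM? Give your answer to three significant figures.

Step 1: 2.25 mL + 2350 μL = 4.6 mL total → factor 4.6/2.25 = 2.0444
Step 2: 140 μL brought to 3150 μL → factor 3150/140 = 22.5
Step 3: 45 μL brought to 2450 μL → factor 2450/45 = 54.444
Step 4: 9-fold → factor 9
Step 5: 85 μL + 4100 μL = 4185 μL total → factor 4185/85 = 49.235
Overall dilution factor = 2.0444 × 22.5 × 54.444 × 9 × 49.235 = 1.1098 × 10^6
Final = 0.100 M / 1.1098 × 10^6 = 9.011 × 10^-8 M = 0.0901 μM

0.0901 μM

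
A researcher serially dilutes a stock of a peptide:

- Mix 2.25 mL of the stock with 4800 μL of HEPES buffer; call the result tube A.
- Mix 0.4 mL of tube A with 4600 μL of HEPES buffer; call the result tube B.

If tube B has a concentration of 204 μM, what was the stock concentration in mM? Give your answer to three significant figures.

7.99 mM

Step 1: 2.25 mL + 4800 μL = 7.05 mL total → factor 7.05/2.25 = 3.1333
Step 2: 0.4 mL + 4600 μL = 5 mL total → factor 5/0.4 = 12.5
Overall dilution factor = 3.1333 × 12.5 = 39.167
Stock = 204 μM × 39.167 = 7990 μM = 7.99 mM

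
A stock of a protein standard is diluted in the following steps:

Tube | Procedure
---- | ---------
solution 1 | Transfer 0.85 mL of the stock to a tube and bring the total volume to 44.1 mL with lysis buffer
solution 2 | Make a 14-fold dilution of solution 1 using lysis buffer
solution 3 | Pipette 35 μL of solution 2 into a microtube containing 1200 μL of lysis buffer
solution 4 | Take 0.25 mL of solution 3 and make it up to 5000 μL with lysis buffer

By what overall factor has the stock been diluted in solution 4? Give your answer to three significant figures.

5.13 × 10^5

Step 1: 0.85 mL brought to 44.1 mL → factor 44.1/0.85 = 51.882
Step 2: 14-fold → factor 14
Step 3: 35 μL + 1200 μL = 1235 μL total → factor 1235/35 = 35.286
Step 4: 0.25 mL brought to 5000 μL → factor 5/0.25 = 20
Overall dilution factor = 51.882 × 14 × 35.286 × 20 = 5.126 × 10^5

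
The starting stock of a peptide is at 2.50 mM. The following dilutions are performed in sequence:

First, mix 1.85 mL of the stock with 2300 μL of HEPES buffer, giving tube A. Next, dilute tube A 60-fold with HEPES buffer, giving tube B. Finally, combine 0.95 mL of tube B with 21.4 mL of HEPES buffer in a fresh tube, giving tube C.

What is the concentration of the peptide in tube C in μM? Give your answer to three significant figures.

Step 1: 1.85 mL + 2300 μL = 4.15 mL total → factor 4.15/1.85 = 2.2432
Step 2: 60-fold → factor 60
Step 3: 0.95 mL + 21.4 mL = 22.35 mL total → factor 22.35/0.95 = 23.526
Overall dilution factor = 2.2432 × 60 × 23.526 = 3166.5
Final = 2.50 mM / 3166.5 = 0.0007895 mM = 0.790 μM

0.790 μM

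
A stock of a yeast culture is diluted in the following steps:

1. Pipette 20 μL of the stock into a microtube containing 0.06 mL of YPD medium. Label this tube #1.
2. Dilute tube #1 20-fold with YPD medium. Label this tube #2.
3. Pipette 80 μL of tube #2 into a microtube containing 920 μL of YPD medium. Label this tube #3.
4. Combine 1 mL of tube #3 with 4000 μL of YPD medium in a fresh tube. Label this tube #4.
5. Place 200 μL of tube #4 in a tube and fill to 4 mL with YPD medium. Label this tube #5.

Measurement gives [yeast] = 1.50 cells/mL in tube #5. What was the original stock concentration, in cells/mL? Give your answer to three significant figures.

1.50 × 10^5 cells/mL

Step 1: 20 μL + 0.06 mL = 80 μL total → factor 80/20 = 4
Step 2: 20-fold → factor 20
Step 3: 80 μL + 920 μL = 1000 μL total → factor 1000/80 = 12.5
Step 4: 1 mL + 4000 μL = 5 mL total → factor 5/1 = 5
Step 5: 200 μL brought to 4 mL → factor 4000/200 = 20
Overall dilution factor = 4 × 20 × 12.5 × 5 × 20 = 1 × 10^5
Stock = 1.50 cells/mL × 1 × 10^5 = 1.50 × 10^5 cells/mL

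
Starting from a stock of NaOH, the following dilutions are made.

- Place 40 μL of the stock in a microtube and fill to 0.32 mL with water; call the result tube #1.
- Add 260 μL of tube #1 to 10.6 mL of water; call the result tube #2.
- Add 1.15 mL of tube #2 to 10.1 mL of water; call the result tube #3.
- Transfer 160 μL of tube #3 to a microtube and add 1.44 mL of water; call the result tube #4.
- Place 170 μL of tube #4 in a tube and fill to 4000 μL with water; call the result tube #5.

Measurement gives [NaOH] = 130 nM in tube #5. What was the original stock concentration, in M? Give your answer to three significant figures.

0.100 M

Step 1: 40 μL brought to 0.32 mL → factor 320/40 = 8
Step 2: 260 μL + 10.6 mL = 10860 μL total → factor 10860/260 = 41.769
Step 3: 1.15 mL + 10.1 mL = 11.25 mL total → factor 11.25/1.15 = 9.7826
Step 4: 160 μL + 1.44 mL = 1600 μL total → factor 1600/160 = 10
Step 5: 170 μL brought to 4000 μL → factor 4000/170 = 23.529
Overall dilution factor = 8 × 41.769 × 9.7826 × 10 × 23.529 = 7.6915 × 10^5
Stock = 130 nM × 7.6915 × 10^5 = 9.999 × 10^7 nM = 0.100 M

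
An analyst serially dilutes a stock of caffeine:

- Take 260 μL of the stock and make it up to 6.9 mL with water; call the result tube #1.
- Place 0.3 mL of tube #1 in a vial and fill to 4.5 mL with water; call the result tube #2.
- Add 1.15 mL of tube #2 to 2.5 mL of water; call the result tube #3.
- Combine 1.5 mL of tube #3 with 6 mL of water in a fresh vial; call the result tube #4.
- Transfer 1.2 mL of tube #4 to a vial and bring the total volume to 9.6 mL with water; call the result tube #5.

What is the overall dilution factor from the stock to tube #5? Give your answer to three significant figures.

5.05 × 10^4

Step 1: 260 μL brought to 6.9 mL → factor 6900/260 = 26.538
Step 2: 0.3 mL brought to 4.5 mL → factor 4.5/0.3 = 15
Step 3: 1.15 mL + 2.5 mL = 3.65 mL total → factor 3.65/1.15 = 3.1739
Step 4: 1.5 mL + 6 mL = 7.5 mL total → factor 7.5/1.5 = 5
Step 5: 1.2 mL brought to 9.6 mL → factor 9.6/1.2 = 8
Overall dilution factor = 26.538 × 15 × 3.1739 × 5 × 8 = 50538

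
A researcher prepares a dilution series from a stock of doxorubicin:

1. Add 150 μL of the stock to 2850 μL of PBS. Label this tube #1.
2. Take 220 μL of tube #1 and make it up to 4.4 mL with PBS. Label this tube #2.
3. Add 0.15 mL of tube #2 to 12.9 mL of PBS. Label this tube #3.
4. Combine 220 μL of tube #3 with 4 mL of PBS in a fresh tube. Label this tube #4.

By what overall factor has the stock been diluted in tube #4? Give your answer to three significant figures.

Step 1: 150 μL + 2850 μL = 3000 μL total → factor 3000/150 = 20
Step 2: 220 μL brought to 4.4 mL → factor 4400/220 = 20
Step 3: 0.15 mL + 12.9 mL = 13.05 mL total → factor 13.05/0.15 = 87
Step 4: 220 μL + 4 mL = 4220 μL total → factor 4220/220 = 19.182
Overall dilution factor = 20 × 20 × 87 × 19.182 = 6.6753 × 10^5

6.68 × 10^5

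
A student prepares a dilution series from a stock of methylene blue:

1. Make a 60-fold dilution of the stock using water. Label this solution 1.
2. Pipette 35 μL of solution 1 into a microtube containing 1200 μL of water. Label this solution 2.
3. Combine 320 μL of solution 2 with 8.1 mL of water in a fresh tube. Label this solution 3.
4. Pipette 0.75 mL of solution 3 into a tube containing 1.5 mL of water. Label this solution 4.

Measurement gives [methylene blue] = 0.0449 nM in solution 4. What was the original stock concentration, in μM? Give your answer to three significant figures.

7.50 μM

Step 1: 60-fold → factor 60
Step 2: 35 μL + 1200 μL = 1235 μL total → factor 1235/35 = 35.286
Step 3: 320 μL + 8.1 mL = 8420 μL total → factor 8420/320 = 26.312
Step 4: 0.75 mL + 1.5 mL = 2.25 mL total → factor 2.25/0.75 = 3
Overall dilution factor = 60 × 35.286 × 26.312 × 3 = 1.6712 × 10^5
Stock = 0.0449 nM × 1.6712 × 10^5 = 7504 nM = 7.50 μM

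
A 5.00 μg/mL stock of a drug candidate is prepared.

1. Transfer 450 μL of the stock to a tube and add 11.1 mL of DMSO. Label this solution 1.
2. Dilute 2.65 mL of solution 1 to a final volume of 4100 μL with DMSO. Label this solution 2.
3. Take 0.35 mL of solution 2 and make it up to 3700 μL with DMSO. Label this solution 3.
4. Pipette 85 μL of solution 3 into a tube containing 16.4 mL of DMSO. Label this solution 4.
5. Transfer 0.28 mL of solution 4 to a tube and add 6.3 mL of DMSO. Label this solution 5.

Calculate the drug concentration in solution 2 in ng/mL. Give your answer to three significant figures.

Step 1: 450 μL + 11.1 mL = 11550 μL total → factor 11550/450 = 25.667
Step 2: 2.65 mL brought to 4100 μL → factor 4.1/2.65 = 1.5472
Dilution factor through solution 2 = 25.667 × 1.5472 = 39.711
[solution 2] = 5.00 μg/mL / 39.711 = 0.1259 μg/mL = 126 ng/mL

126 ng/mL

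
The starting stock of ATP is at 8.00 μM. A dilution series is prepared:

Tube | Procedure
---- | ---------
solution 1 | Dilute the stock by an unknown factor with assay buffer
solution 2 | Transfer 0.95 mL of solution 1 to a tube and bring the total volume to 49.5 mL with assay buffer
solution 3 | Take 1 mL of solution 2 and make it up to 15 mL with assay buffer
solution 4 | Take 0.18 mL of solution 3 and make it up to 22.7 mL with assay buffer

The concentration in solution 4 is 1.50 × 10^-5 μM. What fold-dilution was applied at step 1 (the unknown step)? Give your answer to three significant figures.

5.41-fold

Step 1: unknown factor x
Step 2: 0.95 mL brought to 49.5 mL → factor 49.5/0.95 = 52.105
Step 3: 1 mL brought to 15 mL → factor 15/1 = 15
Step 4: 0.18 mL brought to 22.7 mL → factor 22.7/0.18 = 126.11
Product of known-step factors = 98566
Overall factor = 8.00 μM / (1.50 × 10^-5 μM) = 5.3333 × 10^5
x = 5.3333 × 10^5 / 98566 = 5.41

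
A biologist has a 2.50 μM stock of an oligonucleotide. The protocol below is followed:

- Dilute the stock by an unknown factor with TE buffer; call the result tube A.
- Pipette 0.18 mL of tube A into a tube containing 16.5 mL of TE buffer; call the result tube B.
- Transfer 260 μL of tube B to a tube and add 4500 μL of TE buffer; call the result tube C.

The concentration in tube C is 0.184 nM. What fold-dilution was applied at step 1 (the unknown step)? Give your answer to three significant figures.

Step 1: unknown factor x
Step 2: 0.18 mL + 16.5 mL = 16.68 mL total → factor 16.68/0.18 = 92.667
Step 3: 260 μL + 4500 μL = 4760 μL total → factor 4760/260 = 18.308
Product of known-step factors = 1696.5
Overall factor = 2.50 μM / (0.184 nM) = 13587
x = 13587 / 1696.5 = 8.01

8.01-fold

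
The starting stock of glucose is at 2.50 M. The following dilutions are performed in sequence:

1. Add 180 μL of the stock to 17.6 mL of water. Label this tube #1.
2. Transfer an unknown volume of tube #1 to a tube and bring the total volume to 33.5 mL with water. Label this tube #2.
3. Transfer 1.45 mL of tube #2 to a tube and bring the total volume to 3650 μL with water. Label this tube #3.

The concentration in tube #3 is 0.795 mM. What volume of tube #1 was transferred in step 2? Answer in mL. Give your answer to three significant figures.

Step 1: 180 μL + 17.6 mL = 17780 μL total → factor 17780/180 = 98.778
Step 2: v brought to 33.5 mL → factor = 33.5 mL/v
Step 3: 1.45 mL brought to 3650 μL → factor 3.65/1.45 = 2.5172
Product of known-step factors = 248.65
Overall factor = 2.50 M / (0.795 mM) = 3144.7
Step-2 factor = 3144.7 / 248.65 = 12.647
v = 33.5 mL / 12.647 = 2.65 mL

2.65 mL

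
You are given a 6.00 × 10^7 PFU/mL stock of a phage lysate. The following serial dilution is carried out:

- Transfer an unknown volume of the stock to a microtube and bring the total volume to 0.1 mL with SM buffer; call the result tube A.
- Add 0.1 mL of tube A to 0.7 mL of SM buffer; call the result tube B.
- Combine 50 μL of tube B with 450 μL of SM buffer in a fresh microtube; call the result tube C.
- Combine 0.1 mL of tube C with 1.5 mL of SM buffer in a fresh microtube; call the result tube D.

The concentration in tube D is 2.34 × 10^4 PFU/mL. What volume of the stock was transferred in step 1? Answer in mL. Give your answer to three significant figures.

0.0499 mL

Step 1: v brought to 0.1 mL → factor = 0.1 mL/v
Step 2: 0.1 mL + 0.7 mL = 0.8 mL total → factor 0.8/0.1 = 8
Step 3: 50 μL + 450 μL = 500 μL total → factor 500/50 = 10
Step 4: 0.1 mL + 1.5 mL = 1.6 mL total → factor 1.6/0.1 = 16
Product of known-step factors = 1280
Overall factor = 6.00 × 10^7 PFU/mL / (2.34 × 10^4 PFU/mL) = 2564.1
Step-1 factor = 2564.1 / 1280 = 2.0032
v = 0.1 mL / 2.0032 = 0.0499 mL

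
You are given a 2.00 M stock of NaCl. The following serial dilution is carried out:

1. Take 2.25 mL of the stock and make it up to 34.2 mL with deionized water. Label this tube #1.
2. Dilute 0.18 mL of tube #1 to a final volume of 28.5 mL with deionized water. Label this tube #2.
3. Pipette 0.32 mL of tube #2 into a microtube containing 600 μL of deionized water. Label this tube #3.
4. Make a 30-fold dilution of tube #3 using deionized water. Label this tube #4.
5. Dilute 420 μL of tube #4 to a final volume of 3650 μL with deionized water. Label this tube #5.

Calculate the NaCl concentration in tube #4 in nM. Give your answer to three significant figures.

Step 1: 2.25 mL brought to 34.2 mL → factor 34.2/2.25 = 15.2
Step 2: 0.18 mL brought to 28.5 mL → factor 28.5/0.18 = 158.33
Step 3: 0.32 mL + 600 μL = 0.92 mL total → factor 0.92/0.32 = 2.875
Step 4: 30-fold → factor 30
Dilution factor through tube #4 = 15.2 × 158.33 × 2.875 × 30 = 2.0758 × 10^5
[tube #4] = 2.00 M / 2.0758 × 10^5 = 9.635 × 10^-6 M = 9.64 × 10^3 nM

9.64 × 10^3 nM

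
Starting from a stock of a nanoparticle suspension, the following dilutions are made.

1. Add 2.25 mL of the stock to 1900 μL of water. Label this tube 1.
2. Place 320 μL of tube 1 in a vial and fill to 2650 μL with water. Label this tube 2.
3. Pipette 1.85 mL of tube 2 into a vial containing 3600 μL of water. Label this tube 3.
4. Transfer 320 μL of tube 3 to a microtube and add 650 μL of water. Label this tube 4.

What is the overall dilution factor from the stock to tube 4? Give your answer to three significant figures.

136

Step 1: 2.25 mL + 1900 μL = 4.15 mL total → factor 4.15/2.25 = 1.8444
Step 2: 320 μL brought to 2650 μL → factor 2650/320 = 8.2812
Step 3: 1.85 mL + 3600 μL = 5.45 mL total → factor 5.45/1.85 = 2.9459
Step 4: 320 μL + 650 μL = 970 μL total → factor 970/320 = 3.0312
Overall dilution factor = 1.8444 × 8.2812 × 2.9459 × 3.0312 = 136.4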